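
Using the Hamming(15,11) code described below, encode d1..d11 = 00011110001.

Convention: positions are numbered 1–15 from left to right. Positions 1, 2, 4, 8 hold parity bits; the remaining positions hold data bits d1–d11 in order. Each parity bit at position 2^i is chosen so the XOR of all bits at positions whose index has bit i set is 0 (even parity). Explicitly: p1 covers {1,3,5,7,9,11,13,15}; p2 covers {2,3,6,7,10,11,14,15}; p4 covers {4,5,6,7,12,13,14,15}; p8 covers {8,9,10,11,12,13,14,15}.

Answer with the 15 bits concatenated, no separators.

Place data at non-parity positions: p1 p2 0 p4 0 0 1 p8 1 1 1 0 0 0 1
p1 (pos 1,3,5,7,9,11,13,15): XOR of data positions = 0⊕0⊕1⊕1⊕1⊕0⊕1 = 0
p2 (pos 2,3,6,7,10,11,14,15): XOR of data positions = 0⊕0⊕1⊕1⊕1⊕0⊕1 = 0
p4 (pos 4,5,6,7,12,13,14,15): XOR of data positions = 0⊕0⊕1⊕0⊕0⊕0⊕1 = 0
p8 (pos 8,9,10,11,12,13,14,15): XOR of data positions = 1⊕1⊕1⊕0⊕0⊕0⊕1 = 0
Codeword: 000000101110001

000000101110001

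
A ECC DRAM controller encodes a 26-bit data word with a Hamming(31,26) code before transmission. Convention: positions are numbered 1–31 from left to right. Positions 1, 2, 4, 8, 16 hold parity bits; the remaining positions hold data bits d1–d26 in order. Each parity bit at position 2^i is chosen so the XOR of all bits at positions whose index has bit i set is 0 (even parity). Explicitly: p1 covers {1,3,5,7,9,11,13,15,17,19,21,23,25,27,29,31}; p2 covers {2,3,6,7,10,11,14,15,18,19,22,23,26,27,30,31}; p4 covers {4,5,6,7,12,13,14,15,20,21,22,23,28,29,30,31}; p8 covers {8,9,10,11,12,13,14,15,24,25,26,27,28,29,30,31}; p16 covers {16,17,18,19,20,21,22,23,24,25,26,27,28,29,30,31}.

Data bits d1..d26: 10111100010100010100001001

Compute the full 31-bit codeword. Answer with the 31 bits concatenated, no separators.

Place data at non-parity positions: p1 p2 1 p4 0 1 1 p8 1 1 0 0 0 1 0 p16 1 0 0 0 1 0 1 0 0 0 0 1 0 0 1
p1 (pos 1,3,5,7,9,11,13,15,17,19,21,23,25,27,29,31): XOR of data positions = 1⊕0⊕1⊕1⊕0⊕0⊕0⊕1⊕0⊕1⊕1⊕0⊕0⊕0⊕1 = 1
p2 (pos 2,3,6,7,10,11,14,15,18,19,22,23,26,27,30,31): XOR of data positions = 1⊕1⊕1⊕1⊕0⊕1⊕0⊕0⊕0⊕0⊕1⊕0⊕0⊕0⊕1 = 1
p4 (pos 4,5,6,7,12,13,14,15,20,21,22,23,28,29,30,31): XOR of data positions = 0⊕1⊕1⊕0⊕0⊕1⊕0⊕0⊕1⊕0⊕1⊕1⊕0⊕0⊕1 = 1
p8 (pos 8,9,10,11,12,13,14,15,24,25,26,27,28,29,30,31): XOR of data positions = 1⊕1⊕0⊕0⊕0⊕1⊕0⊕0⊕0⊕0⊕0⊕1⊕0⊕0⊕1 = 1
p16 (pos 16,17,18,19,20,21,22,23,24,25,26,27,28,29,30,31): XOR of data positions = 1⊕0⊕0⊕0⊕1⊕0⊕1⊕0⊕0⊕0⊕0⊕1⊕0⊕0⊕1 = 1
Codeword: 1111011111000101100010100001001

1111011111000101100010100001001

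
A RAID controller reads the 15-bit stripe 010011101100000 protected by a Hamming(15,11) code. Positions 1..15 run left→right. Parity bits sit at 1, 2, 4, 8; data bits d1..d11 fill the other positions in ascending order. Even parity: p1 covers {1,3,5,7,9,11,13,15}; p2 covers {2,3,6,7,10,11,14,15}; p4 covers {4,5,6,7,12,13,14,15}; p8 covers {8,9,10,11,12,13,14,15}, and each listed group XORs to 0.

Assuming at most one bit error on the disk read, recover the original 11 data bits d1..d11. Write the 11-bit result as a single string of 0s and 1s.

00111100000

s1 (pos 1,3,5,7,9,11,13,15): 0⊕0⊕1⊕1⊕1⊕0⊕0⊕0 = 1
s2 (pos 2,3,6,7,10,11,14,15): 1⊕0⊕1⊕1⊕1⊕0⊕0⊕0 = 0
s4 (pos 4,5,6,7,12,13,14,15): 0⊕1⊕1⊕1⊕0⊕0⊕0⊕0 = 1
s8 (pos 8,9,10,11,12,13,14,15): 0⊕1⊕1⊕0⊕0⊕0⊕0⊕0 = 0
Syndrome s8…s1 = 0101 → error at position 5.
Flip position 5: 010011101100000 → 010001101100000
Read data bits from positions 3,5,6,7,9,10,11,12,13,14,15: 00111100000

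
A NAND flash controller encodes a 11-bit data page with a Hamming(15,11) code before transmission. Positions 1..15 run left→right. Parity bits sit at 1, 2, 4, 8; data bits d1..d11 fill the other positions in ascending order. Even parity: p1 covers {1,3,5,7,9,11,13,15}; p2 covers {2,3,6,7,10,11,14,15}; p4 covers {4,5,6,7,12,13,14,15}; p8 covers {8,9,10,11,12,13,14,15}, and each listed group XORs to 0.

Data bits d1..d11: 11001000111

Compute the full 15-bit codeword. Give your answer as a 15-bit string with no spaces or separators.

111010001000111

Place data at non-parity positions: p1 p2 1 p4 1 0 0 p8 1 0 0 0 1 1 1
p1 (pos 1,3,5,7,9,11,13,15): XOR of data positions = 1⊕1⊕0⊕1⊕0⊕1⊕1 = 1
p2 (pos 2,3,6,7,10,11,14,15): XOR of data positions = 1⊕0⊕0⊕0⊕0⊕1⊕1 = 1
p4 (pos 4,5,6,7,12,13,14,15): XOR of data positions = 1⊕0⊕0⊕0⊕1⊕1⊕1 = 0
p8 (pos 8,9,10,11,12,13,14,15): XOR of data positions = 1⊕0⊕0⊕0⊕1⊕1⊕1 = 0
Codeword: 111010001000111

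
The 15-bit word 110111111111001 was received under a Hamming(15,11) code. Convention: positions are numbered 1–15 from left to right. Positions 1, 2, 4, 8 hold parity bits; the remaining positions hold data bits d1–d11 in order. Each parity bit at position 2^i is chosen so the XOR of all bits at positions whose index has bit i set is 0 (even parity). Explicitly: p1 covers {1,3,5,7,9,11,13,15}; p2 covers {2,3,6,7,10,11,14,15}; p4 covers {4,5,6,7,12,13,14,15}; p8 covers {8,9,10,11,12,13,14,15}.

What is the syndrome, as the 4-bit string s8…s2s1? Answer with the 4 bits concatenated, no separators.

s1 (pos 1,3,5,7,9,11,13,15): 1⊕0⊕1⊕1⊕1⊕1⊕0⊕1 = 0
s2 (pos 2,3,6,7,10,11,14,15): 1⊕0⊕1⊕1⊕1⊕1⊕0⊕1 = 0
s4 (pos 4,5,6,7,12,13,14,15): 1⊕1⊕1⊕1⊕1⊕0⊕0⊕1 = 0
s8 (pos 8,9,10,11,12,13,14,15): 1⊕1⊕1⊕1⊕1⊕0⊕0⊕1 = 0
Syndrome s8…s1 = 0000 → no error.

0000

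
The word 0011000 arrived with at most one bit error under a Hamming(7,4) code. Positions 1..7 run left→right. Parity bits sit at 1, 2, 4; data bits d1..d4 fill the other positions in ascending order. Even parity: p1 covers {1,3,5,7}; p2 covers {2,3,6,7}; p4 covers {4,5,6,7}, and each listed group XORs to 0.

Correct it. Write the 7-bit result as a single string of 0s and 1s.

s1 (pos 1,3,5,7): 0⊕1⊕0⊕0 = 1
s2 (pos 2,3,6,7): 0⊕1⊕0⊕0 = 1
s4 (pos 4,5,6,7): 1⊕0⊕0⊕0 = 1
Syndrome s4…s1 = 111 → error at position 7.
Flip position 7: 0011000 → 0011001

0011001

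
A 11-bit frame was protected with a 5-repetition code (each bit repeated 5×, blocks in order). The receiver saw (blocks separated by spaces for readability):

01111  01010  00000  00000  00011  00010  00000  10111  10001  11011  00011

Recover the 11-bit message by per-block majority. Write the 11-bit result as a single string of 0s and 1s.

10000001010

Block 1 (01111): 4 ones → 1
Block 2 (01010): 2 ones → 0
Block 3 (00000): 0 ones → 0
Block 4 (00000): 0 ones → 0
Block 5 (00011): 2 ones → 0
Block 6 (00010): 1 one → 0
Block 7 (00000): 0 ones → 0
Block 8 (10111): 4 ones → 1
Block 9 (10001): 2 ones → 0
Block 10 (11011): 4 ones → 1
Block 11 (00011): 2 ones → 0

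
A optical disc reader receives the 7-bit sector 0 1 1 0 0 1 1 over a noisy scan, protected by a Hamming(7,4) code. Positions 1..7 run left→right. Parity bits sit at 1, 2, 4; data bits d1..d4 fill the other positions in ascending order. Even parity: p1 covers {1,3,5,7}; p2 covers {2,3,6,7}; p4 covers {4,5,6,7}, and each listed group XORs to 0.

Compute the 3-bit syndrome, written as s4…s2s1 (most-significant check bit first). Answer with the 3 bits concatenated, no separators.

000

s1 (pos 1,3,5,7): 0⊕1⊕0⊕1 = 0
s2 (pos 2,3,6,7): 1⊕1⊕1⊕1 = 0
s4 (pos 4,5,6,7): 0⊕0⊕1⊕1 = 0
Syndrome s4…s1 = 000 → no error.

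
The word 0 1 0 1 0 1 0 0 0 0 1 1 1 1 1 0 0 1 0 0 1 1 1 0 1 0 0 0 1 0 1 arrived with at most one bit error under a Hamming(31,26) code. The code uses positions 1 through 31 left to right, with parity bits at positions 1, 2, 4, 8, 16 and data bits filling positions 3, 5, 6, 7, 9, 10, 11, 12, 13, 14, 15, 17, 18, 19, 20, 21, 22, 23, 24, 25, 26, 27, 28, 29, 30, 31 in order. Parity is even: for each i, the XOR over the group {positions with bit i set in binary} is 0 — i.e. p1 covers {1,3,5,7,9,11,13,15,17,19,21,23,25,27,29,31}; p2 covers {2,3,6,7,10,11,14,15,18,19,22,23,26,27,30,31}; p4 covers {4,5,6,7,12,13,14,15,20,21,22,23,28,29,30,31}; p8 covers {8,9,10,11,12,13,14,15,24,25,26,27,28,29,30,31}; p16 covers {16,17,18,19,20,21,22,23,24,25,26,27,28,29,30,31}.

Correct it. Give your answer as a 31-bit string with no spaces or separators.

0101010000111110010010101000101

s1 (pos 1,3,5,7,9,11,13,15,17,19,21,23,25,27,29,31): 0⊕0⊕0⊕0⊕0⊕1⊕1⊕1⊕0⊕0⊕1⊕1⊕1⊕0⊕1⊕1 = 0
s2 (pos 2,3,6,7,10,11,14,15,18,19,22,23,26,27,30,31): 1⊕0⊕1⊕0⊕0⊕1⊕1⊕1⊕1⊕0⊕1⊕1⊕0⊕0⊕0⊕1 = 1
s4 (pos 4,5,6,7,12,13,14,15,20,21,22,23,28,29,30,31): 1⊕0⊕1⊕0⊕1⊕1⊕1⊕1⊕0⊕1⊕1⊕1⊕0⊕1⊕0⊕1 = 1
s8 (pos 8,9,10,11,12,13,14,15,24,25,26,27,28,29,30,31): 0⊕0⊕0⊕1⊕1⊕1⊕1⊕1⊕0⊕1⊕0⊕0⊕0⊕1⊕0⊕1 = 0
s16 (pos 16,17,18,19,20,21,22,23,24,25,26,27,28,29,30,31): 0⊕0⊕1⊕0⊕0⊕1⊕1⊕1⊕0⊕1⊕0⊕0⊕0⊕1⊕0⊕1 = 1
Syndrome s16…s1 = 10110 → error at position 22.
Flip position 22: 0101010000111110010011101000101 → 0101010000111110010010101000101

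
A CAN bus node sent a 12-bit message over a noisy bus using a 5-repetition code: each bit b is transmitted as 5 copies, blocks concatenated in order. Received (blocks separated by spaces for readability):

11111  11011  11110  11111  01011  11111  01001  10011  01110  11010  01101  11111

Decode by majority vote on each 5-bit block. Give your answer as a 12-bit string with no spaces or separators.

Block 1 (11111): 5 ones → 1
Block 2 (11011): 4 ones → 1
Block 3 (11110): 4 ones → 1
Block 4 (11111): 5 ones → 1
Block 5 (01011): 3 ones → 1
Block 6 (11111): 5 ones → 1
Block 7 (01001): 2 ones → 0
Block 8 (10011): 3 ones → 1
Block 9 (01110): 3 ones → 1
Block 10 (11010): 3 ones → 1
Block 11 (01101): 3 ones → 1
Block 12 (11111): 5 ones → 1

111111011111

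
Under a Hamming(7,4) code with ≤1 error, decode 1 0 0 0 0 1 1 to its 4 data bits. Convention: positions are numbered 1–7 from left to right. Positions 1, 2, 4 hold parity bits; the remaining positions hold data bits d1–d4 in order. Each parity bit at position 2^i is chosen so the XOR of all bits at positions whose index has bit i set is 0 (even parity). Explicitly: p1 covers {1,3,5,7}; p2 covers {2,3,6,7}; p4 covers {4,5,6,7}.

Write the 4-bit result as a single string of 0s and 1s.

0011

s1 (pos 1,3,5,7): 1⊕0⊕0⊕1 = 0
s2 (pos 2,3,6,7): 0⊕0⊕1⊕1 = 0
s4 (pos 4,5,6,7): 0⊕0⊕1⊕1 = 0
Syndrome s4…s1 = 000 → no error.
Read data bits from positions 3,5,6,7: 0011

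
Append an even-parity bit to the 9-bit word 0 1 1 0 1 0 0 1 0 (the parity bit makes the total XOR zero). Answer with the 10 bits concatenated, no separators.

0110100100

XOR of the 9 data bits: 0⊕1⊕1⊕0⊕1⊕0⊕0⊕1⊕0 = 0
Parity bit = 0 (so all 10 bits XOR to 0).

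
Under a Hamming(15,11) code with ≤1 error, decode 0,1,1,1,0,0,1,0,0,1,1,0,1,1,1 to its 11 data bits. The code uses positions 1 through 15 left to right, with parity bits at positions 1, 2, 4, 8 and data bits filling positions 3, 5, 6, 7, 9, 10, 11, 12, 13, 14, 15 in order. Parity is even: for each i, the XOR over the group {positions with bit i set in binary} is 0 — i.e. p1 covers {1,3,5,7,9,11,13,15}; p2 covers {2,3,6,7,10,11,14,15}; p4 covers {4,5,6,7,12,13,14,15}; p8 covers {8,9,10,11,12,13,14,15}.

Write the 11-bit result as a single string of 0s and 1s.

10010110110

s1 (pos 1,3,5,7,9,11,13,15): 0⊕1⊕0⊕1⊕0⊕1⊕1⊕1 = 1
s2 (pos 2,3,6,7,10,11,14,15): 1⊕1⊕0⊕1⊕1⊕1⊕1⊕1 = 1
s4 (pos 4,5,6,7,12,13,14,15): 1⊕0⊕0⊕1⊕0⊕1⊕1⊕1 = 1
s8 (pos 8,9,10,11,12,13,14,15): 0⊕0⊕1⊕1⊕0⊕1⊕1⊕1 = 1
Syndrome s8…s1 = 1111 → error at position 15.
Flip position 15: 011100100110111 → 011100100110110
Read data bits from positions 3,5,6,7,9,10,11,12,13,14,15: 10010110110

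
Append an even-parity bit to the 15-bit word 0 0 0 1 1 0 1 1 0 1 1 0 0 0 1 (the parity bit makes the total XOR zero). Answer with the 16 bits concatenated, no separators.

0001101101100011

XOR of the 15 data bits: 0⊕0⊕0⊕1⊕1⊕0⊕1⊕1⊕0⊕1⊕1⊕0⊕0⊕0⊕1 = 1
Parity bit = 1 (so all 16 bits XOR to 0).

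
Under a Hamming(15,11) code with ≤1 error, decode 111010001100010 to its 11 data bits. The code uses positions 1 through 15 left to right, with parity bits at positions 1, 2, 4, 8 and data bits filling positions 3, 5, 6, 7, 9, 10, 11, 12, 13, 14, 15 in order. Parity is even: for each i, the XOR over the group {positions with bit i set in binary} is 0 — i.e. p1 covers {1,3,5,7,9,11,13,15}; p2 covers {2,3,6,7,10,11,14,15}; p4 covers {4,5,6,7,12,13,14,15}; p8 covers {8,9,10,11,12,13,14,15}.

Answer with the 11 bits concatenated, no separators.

s1 (pos 1,3,5,7,9,11,13,15): 1⊕1⊕1⊕0⊕1⊕0⊕0⊕0 = 0
s2 (pos 2,3,6,7,10,11,14,15): 1⊕1⊕0⊕0⊕1⊕0⊕1⊕0 = 0
s4 (pos 4,5,6,7,12,13,14,15): 0⊕1⊕0⊕0⊕0⊕0⊕1⊕0 = 0
s8 (pos 8,9,10,11,12,13,14,15): 0⊕1⊕1⊕0⊕0⊕0⊕1⊕0 = 1
Syndrome s8…s1 = 1000 → error at position 8.
Flip position 8: 111010001100010 → 111010011100010
Read data bits from positions 3,5,6,7,9,10,11,12,13,14,15: 11001100010

11001100010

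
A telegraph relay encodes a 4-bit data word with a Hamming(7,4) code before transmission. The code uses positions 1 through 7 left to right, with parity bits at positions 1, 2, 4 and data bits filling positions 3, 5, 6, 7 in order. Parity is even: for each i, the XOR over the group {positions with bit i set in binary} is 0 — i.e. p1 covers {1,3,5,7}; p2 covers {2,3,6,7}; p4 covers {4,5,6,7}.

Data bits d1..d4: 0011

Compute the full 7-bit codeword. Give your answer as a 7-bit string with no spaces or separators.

1000011

Place data at non-parity positions: p1 p2 0 p4 0 1 1
p1 (pos 1,3,5,7): XOR of data positions = 0⊕0⊕1 = 1
p2 (pos 2,3,6,7): XOR of data positions = 0⊕1⊕1 = 0
p4 (pos 4,5,6,7): XOR of data positions = 0⊕1⊕1 = 0
Codeword: 1000011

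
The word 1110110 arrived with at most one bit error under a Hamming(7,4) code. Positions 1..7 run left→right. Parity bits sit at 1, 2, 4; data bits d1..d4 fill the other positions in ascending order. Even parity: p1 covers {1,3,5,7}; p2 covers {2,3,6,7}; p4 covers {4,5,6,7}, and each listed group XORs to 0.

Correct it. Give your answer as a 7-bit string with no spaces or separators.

1100110

s1 (pos 1,3,5,7): 1⊕1⊕1⊕0 = 1
s2 (pos 2,3,6,7): 1⊕1⊕1⊕0 = 1
s4 (pos 4,5,6,7): 0⊕1⊕1⊕0 = 0
Syndrome s4…s1 = 011 → error at position 3.
Flip position 3: 1110110 → 1100110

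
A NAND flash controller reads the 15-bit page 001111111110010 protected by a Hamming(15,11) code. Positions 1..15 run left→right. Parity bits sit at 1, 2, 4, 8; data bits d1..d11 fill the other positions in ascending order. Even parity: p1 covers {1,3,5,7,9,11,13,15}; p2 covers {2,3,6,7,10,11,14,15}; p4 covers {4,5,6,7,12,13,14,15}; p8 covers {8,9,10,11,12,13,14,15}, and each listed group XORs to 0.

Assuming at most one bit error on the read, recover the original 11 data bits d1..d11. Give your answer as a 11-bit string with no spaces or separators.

s1 (pos 1,3,5,7,9,11,13,15): 0⊕1⊕1⊕1⊕1⊕1⊕0⊕0 = 1
s2 (pos 2,3,6,7,10,11,14,15): 0⊕1⊕1⊕1⊕1⊕1⊕1⊕0 = 0
s4 (pos 4,5,6,7,12,13,14,15): 1⊕1⊕1⊕1⊕0⊕0⊕1⊕0 = 1
s8 (pos 8,9,10,11,12,13,14,15): 1⊕1⊕1⊕1⊕0⊕0⊕1⊕0 = 1
Syndrome s8…s1 = 1101 → error at position 13.
Flip position 13: 001111111110010 → 001111111110110
Read data bits from positions 3,5,6,7,9,10,11,12,13,14,15: 11111110110

11111110110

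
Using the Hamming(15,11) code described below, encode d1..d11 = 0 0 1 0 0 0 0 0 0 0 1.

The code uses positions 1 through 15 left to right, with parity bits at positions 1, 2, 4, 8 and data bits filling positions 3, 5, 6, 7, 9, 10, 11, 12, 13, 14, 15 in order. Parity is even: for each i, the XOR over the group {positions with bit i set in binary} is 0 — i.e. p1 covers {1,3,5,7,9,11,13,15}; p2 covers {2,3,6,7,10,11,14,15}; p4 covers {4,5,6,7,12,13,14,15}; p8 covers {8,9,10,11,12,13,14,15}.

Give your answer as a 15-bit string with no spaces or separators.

Place data at non-parity positions: p1 p2 0 p4 0 1 0 p8 0 0 0 0 0 0 1
p1 (pos 1,3,5,7,9,11,13,15): XOR of data positions = 0⊕0⊕0⊕0⊕0⊕0⊕1 = 1
p2 (pos 2,3,6,7,10,11,14,15): XOR of data positions = 0⊕1⊕0⊕0⊕0⊕0⊕1 = 0
p4 (pos 4,5,6,7,12,13,14,15): XOR of data positions = 0⊕1⊕0⊕0⊕0⊕0⊕1 = 0
p8 (pos 8,9,10,11,12,13,14,15): XOR of data positions = 0⊕0⊕0⊕0⊕0⊕0⊕1 = 1
Codeword: 100001010000001

100001010000001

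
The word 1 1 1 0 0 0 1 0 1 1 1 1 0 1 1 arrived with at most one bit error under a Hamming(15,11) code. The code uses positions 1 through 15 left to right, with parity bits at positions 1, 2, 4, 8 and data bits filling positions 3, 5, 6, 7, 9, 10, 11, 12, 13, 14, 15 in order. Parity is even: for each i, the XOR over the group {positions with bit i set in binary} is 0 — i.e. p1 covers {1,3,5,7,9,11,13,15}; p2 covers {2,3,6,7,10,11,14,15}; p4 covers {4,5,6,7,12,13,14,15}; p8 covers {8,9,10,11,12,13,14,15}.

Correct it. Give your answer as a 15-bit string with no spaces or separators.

101000101111011

s1 (pos 1,3,5,7,9,11,13,15): 1⊕1⊕0⊕1⊕1⊕1⊕0⊕1 = 0
s2 (pos 2,3,6,7,10,11,14,15): 1⊕1⊕0⊕1⊕1⊕1⊕1⊕1 = 1
s4 (pos 4,5,6,7,12,13,14,15): 0⊕0⊕0⊕1⊕1⊕0⊕1⊕1 = 0
s8 (pos 8,9,10,11,12,13,14,15): 0⊕1⊕1⊕1⊕1⊕0⊕1⊕1 = 0
Syndrome s8…s1 = 0010 → error at position 2.
Flip position 2: 111000101111011 → 101000101111011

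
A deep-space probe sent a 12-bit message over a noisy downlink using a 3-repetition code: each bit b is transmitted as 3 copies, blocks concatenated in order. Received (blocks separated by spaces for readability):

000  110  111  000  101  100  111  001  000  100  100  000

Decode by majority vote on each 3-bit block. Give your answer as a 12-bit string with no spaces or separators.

Block 1 (000): 0 ones → 0
Block 2 (110): 2 ones → 1
Block 3 (111): 3 ones → 1
Block 4 (000): 0 ones → 0
Block 5 (101): 2 ones → 1
Block 6 (100): 1 one → 0
Block 7 (111): 3 ones → 1
Block 8 (001): 1 one → 0
Block 9 (000): 0 ones → 0
Block 10 (100): 1 one → 0
Block 11 (100): 1 one → 0
Block 12 (000): 0 ones → 0

011010100000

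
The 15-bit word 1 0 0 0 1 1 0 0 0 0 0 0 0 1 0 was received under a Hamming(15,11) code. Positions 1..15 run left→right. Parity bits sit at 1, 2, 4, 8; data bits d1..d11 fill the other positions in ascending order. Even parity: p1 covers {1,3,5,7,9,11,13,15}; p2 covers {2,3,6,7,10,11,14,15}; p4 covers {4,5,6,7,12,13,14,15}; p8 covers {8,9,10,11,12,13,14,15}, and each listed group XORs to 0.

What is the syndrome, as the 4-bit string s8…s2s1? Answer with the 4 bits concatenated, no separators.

s1 (pos 1,3,5,7,9,11,13,15): 1⊕0⊕1⊕0⊕0⊕0⊕0⊕0 = 0
s2 (pos 2,3,6,7,10,11,14,15): 0⊕0⊕1⊕0⊕0⊕0⊕1⊕0 = 0
s4 (pos 4,5,6,7,12,13,14,15): 0⊕1⊕1⊕0⊕0⊕0⊕1⊕0 = 1
s8 (pos 8,9,10,11,12,13,14,15): 0⊕0⊕0⊕0⊕0⊕0⊕1⊕0 = 1
Syndrome s8…s1 = 1100 → error at position 12.

1100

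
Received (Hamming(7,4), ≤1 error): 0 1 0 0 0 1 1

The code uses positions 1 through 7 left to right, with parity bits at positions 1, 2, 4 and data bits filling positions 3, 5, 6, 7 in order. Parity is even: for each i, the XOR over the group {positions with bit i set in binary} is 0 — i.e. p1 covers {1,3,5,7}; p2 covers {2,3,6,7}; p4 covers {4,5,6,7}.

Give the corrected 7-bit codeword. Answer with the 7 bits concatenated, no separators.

s1 (pos 1,3,5,7): 0⊕0⊕0⊕1 = 1
s2 (pos 2,3,6,7): 1⊕0⊕1⊕1 = 1
s4 (pos 4,5,6,7): 0⊕0⊕1⊕1 = 0
Syndrome s4…s1 = 011 → error at position 3.
Flip position 3: 0100011 → 0110011

0110011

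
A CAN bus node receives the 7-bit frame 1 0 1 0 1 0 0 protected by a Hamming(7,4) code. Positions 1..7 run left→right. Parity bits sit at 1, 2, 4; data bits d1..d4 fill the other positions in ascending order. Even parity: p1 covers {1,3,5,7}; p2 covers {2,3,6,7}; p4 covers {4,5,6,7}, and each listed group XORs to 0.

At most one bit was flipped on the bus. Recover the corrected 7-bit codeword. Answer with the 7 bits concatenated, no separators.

1010101

s1 (pos 1,3,5,7): 1⊕1⊕1⊕0 = 1
s2 (pos 2,3,6,7): 0⊕1⊕0⊕0 = 1
s4 (pos 4,5,6,7): 0⊕1⊕0⊕0 = 1
Syndrome s4…s1 = 111 → error at position 7.
Flip position 7: 1010100 → 1010101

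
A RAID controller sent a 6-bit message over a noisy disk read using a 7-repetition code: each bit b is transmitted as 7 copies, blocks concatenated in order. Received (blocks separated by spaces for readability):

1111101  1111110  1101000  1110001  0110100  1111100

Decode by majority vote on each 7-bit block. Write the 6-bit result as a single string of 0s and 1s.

110101

Block 1 (1111101): 6 ones → 1
Block 2 (1111110): 6 ones → 1
Block 3 (1101000): 3 ones → 0
Block 4 (1110001): 4 ones → 1
Block 5 (0110100): 3 ones → 0
Block 6 (1111100): 5 ones → 1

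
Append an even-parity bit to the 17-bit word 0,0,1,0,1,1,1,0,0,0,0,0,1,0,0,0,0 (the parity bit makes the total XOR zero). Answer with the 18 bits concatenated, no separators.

XOR of the 17 data bits: 0⊕0⊕1⊕0⊕1⊕1⊕1⊕0⊕0⊕0⊕0⊕0⊕1⊕0⊕0⊕0⊕0 = 1
Parity bit = 1 (so all 18 bits XOR to 0).

001011100000100001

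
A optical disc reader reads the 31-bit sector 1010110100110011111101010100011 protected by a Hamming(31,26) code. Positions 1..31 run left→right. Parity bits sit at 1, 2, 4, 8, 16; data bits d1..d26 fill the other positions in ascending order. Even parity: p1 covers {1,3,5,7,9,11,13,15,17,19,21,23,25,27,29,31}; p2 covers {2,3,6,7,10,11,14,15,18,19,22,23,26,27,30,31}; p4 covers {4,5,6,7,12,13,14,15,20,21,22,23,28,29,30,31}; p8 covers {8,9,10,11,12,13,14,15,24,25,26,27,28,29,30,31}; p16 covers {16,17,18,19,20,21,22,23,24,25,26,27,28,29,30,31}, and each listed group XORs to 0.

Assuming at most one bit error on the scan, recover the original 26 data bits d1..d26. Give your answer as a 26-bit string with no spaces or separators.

11100011001111101010100011

s1 (pos 1,3,5,7,9,11,13,15,17,19,21,23,25,27,29,31): 1⊕1⊕1⊕0⊕0⊕1⊕0⊕1⊕1⊕1⊕0⊕0⊕0⊕0⊕0⊕1 = 0
s2 (pos 2,3,6,7,10,11,14,15,18,19,22,23,26,27,30,31): 0⊕1⊕1⊕0⊕0⊕1⊕0⊕1⊕1⊕1⊕1⊕0⊕1⊕0⊕1⊕1 = 0
s4 (pos 4,5,6,7,12,13,14,15,20,21,22,23,28,29,30,31): 0⊕1⊕1⊕0⊕1⊕0⊕0⊕1⊕1⊕0⊕1⊕0⊕0⊕0⊕1⊕1 = 0
s8 (pos 8,9,10,11,12,13,14,15,24,25,26,27,28,29,30,31): 1⊕0⊕0⊕1⊕1⊕0⊕0⊕1⊕1⊕0⊕1⊕0⊕0⊕0⊕1⊕1 = 0
s16 (pos 16,17,18,19,20,21,22,23,24,25,26,27,28,29,30,31): 1⊕1⊕1⊕1⊕1⊕0⊕1⊕0⊕1⊕0⊕1⊕0⊕0⊕0⊕1⊕1 = 0
Syndrome s16…s1 = 00000 → no error.
Read data bits from positions 3,5,6,7,9,10,11,12,13,14,15,17,18,19,20,21,22,23,24,25,26,27,28,29,30,31: 11100011001111101010100011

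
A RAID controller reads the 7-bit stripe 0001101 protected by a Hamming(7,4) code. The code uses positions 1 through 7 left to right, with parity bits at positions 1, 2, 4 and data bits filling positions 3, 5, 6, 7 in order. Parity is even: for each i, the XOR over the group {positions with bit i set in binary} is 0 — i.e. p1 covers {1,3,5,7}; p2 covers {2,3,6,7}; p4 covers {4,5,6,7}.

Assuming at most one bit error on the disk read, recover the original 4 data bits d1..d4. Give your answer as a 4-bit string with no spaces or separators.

0111

s1 (pos 1,3,5,7): 0⊕0⊕1⊕1 = 0
s2 (pos 2,3,6,7): 0⊕0⊕0⊕1 = 1
s4 (pos 4,5,6,7): 1⊕1⊕0⊕1 = 1
Syndrome s4…s1 = 110 → error at position 6.
Flip position 6: 0001101 → 0001111
Read data bits from positions 3,5,6,7: 0111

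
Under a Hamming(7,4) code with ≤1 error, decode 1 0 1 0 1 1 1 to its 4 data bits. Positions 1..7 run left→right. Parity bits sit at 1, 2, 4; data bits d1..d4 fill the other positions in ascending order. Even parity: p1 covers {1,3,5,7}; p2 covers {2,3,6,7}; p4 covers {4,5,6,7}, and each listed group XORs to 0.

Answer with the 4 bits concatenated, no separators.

1101

s1 (pos 1,3,5,7): 1⊕1⊕1⊕1 = 0
s2 (pos 2,3,6,7): 0⊕1⊕1⊕1 = 1
s4 (pos 4,5,6,7): 0⊕1⊕1⊕1 = 1
Syndrome s4…s1 = 110 → error at position 6.
Flip position 6: 1010111 → 1010101
Read data bits from positions 3,5,6,7: 1101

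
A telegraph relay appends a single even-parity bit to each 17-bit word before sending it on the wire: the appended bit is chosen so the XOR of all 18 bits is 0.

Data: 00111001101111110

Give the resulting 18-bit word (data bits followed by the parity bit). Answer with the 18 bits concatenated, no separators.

XOR of the 17 data bits: 0⊕0⊕1⊕1⊕1⊕0⊕0⊕1⊕1⊕0⊕1⊕1⊕1⊕1⊕1⊕1⊕0 = 1
Parity bit = 1 (so all 18 bits XOR to 0).

001110011011111101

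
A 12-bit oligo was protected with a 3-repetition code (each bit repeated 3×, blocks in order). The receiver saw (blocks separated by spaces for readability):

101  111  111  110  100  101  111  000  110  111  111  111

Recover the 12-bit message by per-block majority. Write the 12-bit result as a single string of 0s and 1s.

Block 1 (101): 2 ones → 1
Block 2 (111): 3 ones → 1
Block 3 (111): 3 ones → 1
Block 4 (110): 2 ones → 1
Block 5 (100): 1 one → 0
Block 6 (101): 2 ones → 1
Block 7 (111): 3 ones → 1
Block 8 (000): 0 ones → 0
Block 9 (110): 2 ones → 1
Block 10 (111): 3 ones → 1
Block 11 (111): 3 ones → 1
Block 12 (111): 3 ones → 1

111101101111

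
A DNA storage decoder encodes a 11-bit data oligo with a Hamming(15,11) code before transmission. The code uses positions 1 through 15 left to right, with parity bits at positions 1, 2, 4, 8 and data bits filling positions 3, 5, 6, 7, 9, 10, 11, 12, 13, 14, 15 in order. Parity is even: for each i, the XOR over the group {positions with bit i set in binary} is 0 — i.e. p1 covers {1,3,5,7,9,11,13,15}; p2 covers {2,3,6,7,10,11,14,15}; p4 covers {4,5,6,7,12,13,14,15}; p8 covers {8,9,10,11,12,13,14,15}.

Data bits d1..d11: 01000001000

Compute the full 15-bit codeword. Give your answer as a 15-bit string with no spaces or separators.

100010010001000

Place data at non-parity positions: p1 p2 0 p4 1 0 0 p8 0 0 0 1 0 0 0
p1 (pos 1,3,5,7,9,11,13,15): XOR of data positions = 0⊕1⊕0⊕0⊕0⊕0⊕0 = 1
p2 (pos 2,3,6,7,10,11,14,15): XOR of data positions = 0⊕0⊕0⊕0⊕0⊕0⊕0 = 0
p4 (pos 4,5,6,7,12,13,14,15): XOR of data positions = 1⊕0⊕0⊕1⊕0⊕0⊕0 = 0
p8 (pos 8,9,10,11,12,13,14,15): XOR of data positions = 0⊕0⊕0⊕1⊕0⊕0⊕0 = 1
Codeword: 100010010001000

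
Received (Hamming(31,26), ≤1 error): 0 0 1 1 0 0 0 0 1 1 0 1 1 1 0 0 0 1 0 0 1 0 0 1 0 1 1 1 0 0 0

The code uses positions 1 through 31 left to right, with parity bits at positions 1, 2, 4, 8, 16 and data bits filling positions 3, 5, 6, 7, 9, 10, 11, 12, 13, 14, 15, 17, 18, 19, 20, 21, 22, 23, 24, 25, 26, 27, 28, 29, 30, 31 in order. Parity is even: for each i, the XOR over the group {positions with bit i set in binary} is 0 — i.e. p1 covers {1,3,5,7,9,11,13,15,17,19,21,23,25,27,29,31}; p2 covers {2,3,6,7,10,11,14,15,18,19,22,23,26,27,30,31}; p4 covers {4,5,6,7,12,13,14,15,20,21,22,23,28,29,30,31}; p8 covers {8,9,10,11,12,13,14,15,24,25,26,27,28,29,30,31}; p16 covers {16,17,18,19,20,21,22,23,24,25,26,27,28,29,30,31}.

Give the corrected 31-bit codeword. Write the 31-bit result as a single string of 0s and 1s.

s1 (pos 1,3,5,7,9,11,13,15,17,19,21,23,25,27,29,31): 0⊕1⊕0⊕0⊕1⊕0⊕1⊕0⊕0⊕0⊕1⊕0⊕0⊕1⊕0⊕0 = 1
s2 (pos 2,3,6,7,10,11,14,15,18,19,22,23,26,27,30,31): 0⊕1⊕0⊕0⊕1⊕0⊕1⊕0⊕1⊕0⊕0⊕0⊕1⊕1⊕0⊕0 = 0
s4 (pos 4,5,6,7,12,13,14,15,20,21,22,23,28,29,30,31): 1⊕0⊕0⊕0⊕1⊕1⊕1⊕0⊕0⊕1⊕0⊕0⊕1⊕0⊕0⊕0 = 0
s8 (pos 8,9,10,11,12,13,14,15,24,25,26,27,28,29,30,31): 0⊕1⊕1⊕0⊕1⊕1⊕1⊕0⊕1⊕0⊕1⊕1⊕1⊕0⊕0⊕0 = 1
s16 (pos 16,17,18,19,20,21,22,23,24,25,26,27,28,29,30,31): 0⊕0⊕1⊕0⊕0⊕1⊕0⊕0⊕1⊕0⊕1⊕1⊕1⊕0⊕0⊕0 = 0
Syndrome s16…s1 = 01001 → error at position 9.
Flip position 9: 0011000011011100010010010111000 → 0011000001011100010010010111000

0011000001011100010010010111000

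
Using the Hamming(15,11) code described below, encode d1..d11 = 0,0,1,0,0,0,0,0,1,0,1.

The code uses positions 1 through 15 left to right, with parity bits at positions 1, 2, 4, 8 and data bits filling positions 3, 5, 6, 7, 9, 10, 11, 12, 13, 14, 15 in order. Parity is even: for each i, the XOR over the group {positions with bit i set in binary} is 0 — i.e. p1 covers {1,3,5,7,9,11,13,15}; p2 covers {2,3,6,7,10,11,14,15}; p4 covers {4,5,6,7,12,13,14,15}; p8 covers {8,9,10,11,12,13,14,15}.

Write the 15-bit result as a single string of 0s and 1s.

000101000000101

Place data at non-parity positions: p1 p2 0 p4 0 1 0 p8 0 0 0 0 1 0 1
p1 (pos 1,3,5,7,9,11,13,15): XOR of data positions = 0⊕0⊕0⊕0⊕0⊕1⊕1 = 0
p2 (pos 2,3,6,7,10,11,14,15): XOR of data positions = 0⊕1⊕0⊕0⊕0⊕0⊕1 = 0
p4 (pos 4,5,6,7,12,13,14,15): XOR of data positions = 0⊕1⊕0⊕0⊕1⊕0⊕1 = 1
p8 (pos 8,9,10,11,12,13,14,15): XOR of data positions = 0⊕0⊕0⊕0⊕1⊕0⊕1 = 0
Codeword: 000101000000101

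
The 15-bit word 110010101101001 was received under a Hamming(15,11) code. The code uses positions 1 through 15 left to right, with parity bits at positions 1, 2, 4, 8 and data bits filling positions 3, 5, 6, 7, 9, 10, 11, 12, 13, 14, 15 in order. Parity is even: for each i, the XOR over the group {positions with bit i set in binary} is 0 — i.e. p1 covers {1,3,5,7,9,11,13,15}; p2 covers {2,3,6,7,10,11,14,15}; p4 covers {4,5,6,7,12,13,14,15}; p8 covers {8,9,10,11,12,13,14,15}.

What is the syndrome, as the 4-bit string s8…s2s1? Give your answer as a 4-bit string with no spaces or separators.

0001

s1 (pos 1,3,5,7,9,11,13,15): 1⊕0⊕1⊕1⊕1⊕0⊕0⊕1 = 1
s2 (pos 2,3,6,7,10,11,14,15): 1⊕0⊕0⊕1⊕1⊕0⊕0⊕1 = 0
s4 (pos 4,5,6,7,12,13,14,15): 0⊕1⊕0⊕1⊕1⊕0⊕0⊕1 = 0
s8 (pos 8,9,10,11,12,13,14,15): 0⊕1⊕1⊕0⊕1⊕0⊕0⊕1 = 0
Syndrome s8…s1 = 0001 → error at position 1.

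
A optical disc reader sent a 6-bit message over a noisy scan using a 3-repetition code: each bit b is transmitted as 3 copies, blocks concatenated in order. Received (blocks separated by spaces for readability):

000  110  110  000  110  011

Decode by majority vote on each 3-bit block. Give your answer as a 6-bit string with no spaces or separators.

011011

Block 1 (000): 0 ones → 0
Block 2 (110): 2 ones → 1
Block 3 (110): 2 ones → 1
Block 4 (000): 0 ones → 0
Block 5 (110): 2 ones → 1
Block 6 (011): 2 ones → 1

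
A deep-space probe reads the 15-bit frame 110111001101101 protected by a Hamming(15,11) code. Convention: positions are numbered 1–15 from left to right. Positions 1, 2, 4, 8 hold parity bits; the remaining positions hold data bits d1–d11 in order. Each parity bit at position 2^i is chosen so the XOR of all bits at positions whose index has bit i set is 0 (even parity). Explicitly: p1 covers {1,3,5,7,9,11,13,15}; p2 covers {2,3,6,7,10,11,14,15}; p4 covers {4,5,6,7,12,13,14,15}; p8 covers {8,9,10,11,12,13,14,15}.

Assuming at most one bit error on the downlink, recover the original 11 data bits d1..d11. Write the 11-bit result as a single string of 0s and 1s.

01100101101

s1 (pos 1,3,5,7,9,11,13,15): 1⊕0⊕1⊕0⊕1⊕0⊕1⊕1 = 1
s2 (pos 2,3,6,7,10,11,14,15): 1⊕0⊕1⊕0⊕1⊕0⊕0⊕1 = 0
s4 (pos 4,5,6,7,12,13,14,15): 1⊕1⊕1⊕0⊕1⊕1⊕0⊕1 = 0
s8 (pos 8,9,10,11,12,13,14,15): 0⊕1⊕1⊕0⊕1⊕1⊕0⊕1 = 1
Syndrome s8…s1 = 1001 → error at position 9.
Flip position 9: 110111001101101 → 110111000101101
Read data bits from positions 3,5,6,7,9,10,11,12,13,14,15: 01100101101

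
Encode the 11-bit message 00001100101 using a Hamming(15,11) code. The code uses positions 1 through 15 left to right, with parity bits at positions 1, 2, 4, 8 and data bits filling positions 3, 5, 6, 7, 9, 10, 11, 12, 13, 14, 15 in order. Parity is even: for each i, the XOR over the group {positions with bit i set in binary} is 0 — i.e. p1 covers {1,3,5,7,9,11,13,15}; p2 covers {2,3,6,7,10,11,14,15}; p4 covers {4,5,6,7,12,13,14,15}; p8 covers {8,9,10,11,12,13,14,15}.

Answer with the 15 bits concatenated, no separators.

100000001100101

Place data at non-parity positions: p1 p2 0 p4 0 0 0 p8 1 1 0 0 1 0 1
p1 (pos 1,3,5,7,9,11,13,15): XOR of data positions = 0⊕0⊕0⊕1⊕0⊕1⊕1 = 1
p2 (pos 2,3,6,7,10,11,14,15): XOR of data positions = 0⊕0⊕0⊕1⊕0⊕0⊕1 = 0
p4 (pos 4,5,6,7,12,13,14,15): XOR of data positions = 0⊕0⊕0⊕0⊕1⊕0⊕1 = 0
p8 (pos 8,9,10,11,12,13,14,15): XOR of data positions = 1⊕1⊕0⊕0⊕1⊕0⊕1 = 0
Codeword: 100000001100101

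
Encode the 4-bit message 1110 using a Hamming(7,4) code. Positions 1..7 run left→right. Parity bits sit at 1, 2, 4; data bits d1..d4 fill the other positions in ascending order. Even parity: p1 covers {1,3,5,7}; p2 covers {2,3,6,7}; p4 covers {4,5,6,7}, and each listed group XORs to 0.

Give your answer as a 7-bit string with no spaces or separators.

Place data at non-parity positions: p1 p2 1 p4 1 1 0
p1 (pos 1,3,5,7): XOR of data positions = 1⊕1⊕0 = 0
p2 (pos 2,3,6,7): XOR of data positions = 1⊕1⊕0 = 0
p4 (pos 4,5,6,7): XOR of data positions = 1⊕1⊕0 = 0
Codeword: 0010110

0010110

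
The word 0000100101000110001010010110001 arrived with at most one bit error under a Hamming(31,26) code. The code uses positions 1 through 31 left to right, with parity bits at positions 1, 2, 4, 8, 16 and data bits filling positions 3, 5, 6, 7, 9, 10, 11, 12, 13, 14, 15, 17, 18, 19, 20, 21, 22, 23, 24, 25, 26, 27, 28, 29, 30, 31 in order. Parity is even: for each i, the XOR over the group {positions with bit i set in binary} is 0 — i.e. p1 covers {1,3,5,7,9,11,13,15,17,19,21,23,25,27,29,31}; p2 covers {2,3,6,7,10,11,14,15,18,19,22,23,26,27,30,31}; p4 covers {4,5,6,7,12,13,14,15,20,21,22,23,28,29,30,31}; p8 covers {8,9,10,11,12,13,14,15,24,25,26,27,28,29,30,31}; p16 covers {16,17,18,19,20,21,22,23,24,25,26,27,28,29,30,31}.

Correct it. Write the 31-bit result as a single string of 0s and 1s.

s1 (pos 1,3,5,7,9,11,13,15,17,19,21,23,25,27,29,31): 0⊕0⊕1⊕0⊕0⊕0⊕0⊕1⊕0⊕1⊕1⊕0⊕0⊕1⊕0⊕1 = 0
s2 (pos 2,3,6,7,10,11,14,15,18,19,22,23,26,27,30,31): 0⊕0⊕0⊕0⊕1⊕0⊕1⊕1⊕0⊕1⊕0⊕0⊕1⊕1⊕0⊕1 = 1
s4 (pos 4,5,6,7,12,13,14,15,20,21,22,23,28,29,30,31): 0⊕1⊕0⊕0⊕0⊕0⊕1⊕1⊕0⊕1⊕0⊕0⊕0⊕0⊕0⊕1 = 1
s8 (pos 8,9,10,11,12,13,14,15,24,25,26,27,28,29,30,31): 1⊕0⊕1⊕0⊕0⊕0⊕1⊕1⊕1⊕0⊕1⊕1⊕0⊕0⊕0⊕1 = 0
s16 (pos 16,17,18,19,20,21,22,23,24,25,26,27,28,29,30,31): 0⊕0⊕0⊕1⊕0⊕1⊕0⊕0⊕1⊕0⊕1⊕1⊕0⊕0⊕0⊕1 = 0
Syndrome s16…s1 = 00110 → error at position 6.
Flip position 6: 0000100101000110001010010110001 → 0000110101000110001010010110001

0000110101000110001010010110001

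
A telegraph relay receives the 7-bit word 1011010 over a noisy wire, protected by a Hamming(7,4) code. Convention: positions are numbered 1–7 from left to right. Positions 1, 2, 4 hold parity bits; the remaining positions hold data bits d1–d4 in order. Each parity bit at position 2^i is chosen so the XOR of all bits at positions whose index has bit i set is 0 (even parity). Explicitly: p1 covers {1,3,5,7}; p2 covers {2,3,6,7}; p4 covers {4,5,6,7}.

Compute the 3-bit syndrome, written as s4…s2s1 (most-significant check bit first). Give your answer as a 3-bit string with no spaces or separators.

s1 (pos 1,3,5,7): 1⊕1⊕0⊕0 = 0
s2 (pos 2,3,6,7): 0⊕1⊕1⊕0 = 0
s4 (pos 4,5,6,7): 1⊕0⊕1⊕0 = 0
Syndrome s4…s1 = 000 → no error.

000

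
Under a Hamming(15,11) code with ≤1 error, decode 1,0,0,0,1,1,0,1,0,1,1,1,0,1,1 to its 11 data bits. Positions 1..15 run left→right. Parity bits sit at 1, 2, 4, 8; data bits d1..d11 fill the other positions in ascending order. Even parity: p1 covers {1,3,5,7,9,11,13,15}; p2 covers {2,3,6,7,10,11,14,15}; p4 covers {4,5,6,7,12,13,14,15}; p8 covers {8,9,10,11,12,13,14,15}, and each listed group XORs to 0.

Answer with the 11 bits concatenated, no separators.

01000111011

s1 (pos 1,3,5,7,9,11,13,15): 1⊕0⊕1⊕0⊕0⊕1⊕0⊕1 = 0
s2 (pos 2,3,6,7,10,11,14,15): 0⊕0⊕1⊕0⊕1⊕1⊕1⊕1 = 1
s4 (pos 4,5,6,7,12,13,14,15): 0⊕1⊕1⊕0⊕1⊕0⊕1⊕1 = 1
s8 (pos 8,9,10,11,12,13,14,15): 1⊕0⊕1⊕1⊕1⊕0⊕1⊕1 = 0
Syndrome s8…s1 = 0110 → error at position 6.
Flip position 6: 100011010111011 → 100010010111011
Read data bits from positions 3,5,6,7,9,10,11,12,13,14,15: 01000111011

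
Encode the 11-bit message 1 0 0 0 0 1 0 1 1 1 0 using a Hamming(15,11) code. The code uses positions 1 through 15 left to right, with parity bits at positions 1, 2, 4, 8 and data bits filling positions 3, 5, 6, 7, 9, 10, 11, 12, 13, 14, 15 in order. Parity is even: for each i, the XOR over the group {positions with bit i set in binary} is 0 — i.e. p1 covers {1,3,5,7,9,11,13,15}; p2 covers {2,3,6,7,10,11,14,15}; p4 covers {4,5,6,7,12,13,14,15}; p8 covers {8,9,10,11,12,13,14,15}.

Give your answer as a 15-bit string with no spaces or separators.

Place data at non-parity positions: p1 p2 1 p4 0 0 0 p8 0 1 0 1 1 1 0
p1 (pos 1,3,5,7,9,11,13,15): XOR of data positions = 1⊕0⊕0⊕0⊕0⊕1⊕0 = 0
p2 (pos 2,3,6,7,10,11,14,15): XOR of data positions = 1⊕0⊕0⊕1⊕0⊕1⊕0 = 1
p4 (pos 4,5,6,7,12,13,14,15): XOR of data positions = 0⊕0⊕0⊕1⊕1⊕1⊕0 = 1
p8 (pos 8,9,10,11,12,13,14,15): XOR of data positions = 0⊕1⊕0⊕1⊕1⊕1⊕0 = 0
Codeword: 011100000101110

011100000101110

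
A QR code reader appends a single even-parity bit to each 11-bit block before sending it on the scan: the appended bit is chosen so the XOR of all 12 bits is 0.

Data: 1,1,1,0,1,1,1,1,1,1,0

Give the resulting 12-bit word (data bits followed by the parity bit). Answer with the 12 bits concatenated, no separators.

XOR of the 11 data bits: 1⊕1⊕1⊕0⊕1⊕1⊕1⊕1⊕1⊕1⊕0 = 1
Parity bit = 1 (so all 12 bits XOR to 0).

111011111101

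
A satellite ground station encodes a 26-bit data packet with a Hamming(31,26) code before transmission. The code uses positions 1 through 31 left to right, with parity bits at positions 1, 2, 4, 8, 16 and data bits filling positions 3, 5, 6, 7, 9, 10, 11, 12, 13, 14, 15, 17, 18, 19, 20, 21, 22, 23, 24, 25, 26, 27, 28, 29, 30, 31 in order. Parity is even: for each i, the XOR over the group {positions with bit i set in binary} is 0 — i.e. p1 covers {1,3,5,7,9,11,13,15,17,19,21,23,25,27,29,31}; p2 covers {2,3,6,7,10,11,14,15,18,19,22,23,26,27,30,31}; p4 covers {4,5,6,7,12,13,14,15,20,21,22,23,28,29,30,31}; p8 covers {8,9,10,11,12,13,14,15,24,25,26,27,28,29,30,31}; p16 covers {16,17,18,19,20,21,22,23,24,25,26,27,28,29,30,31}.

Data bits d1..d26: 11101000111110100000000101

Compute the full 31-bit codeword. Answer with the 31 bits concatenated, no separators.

Place data at non-parity positions: p1 p2 1 p4 1 1 0 p8 1 0 0 0 1 1 1 p16 1 1 0 1 0 0 0 0 0 0 0 0 1 0 1
p1 (pos 1,3,5,7,9,11,13,15,17,19,21,23,25,27,29,31): XOR of data positions = 1⊕1⊕0⊕1⊕0⊕1⊕1⊕1⊕0⊕0⊕0⊕0⊕0⊕1⊕1 = 0
p2 (pos 2,3,6,7,10,11,14,15,18,19,22,23,26,27,30,31): XOR of data positions = 1⊕1⊕0⊕0⊕0⊕1⊕1⊕1⊕0⊕0⊕0⊕0⊕0⊕0⊕1 = 0
p4 (pos 4,5,6,7,12,13,14,15,20,21,22,23,28,29,30,31): XOR of data positions = 1⊕1⊕0⊕0⊕1⊕1⊕1⊕1⊕0⊕0⊕0⊕0⊕1⊕0⊕1 = 0
p8 (pos 8,9,10,11,12,13,14,15,24,25,26,27,28,29,30,31): XOR of data positions = 1⊕0⊕0⊕0⊕1⊕1⊕1⊕0⊕0⊕0⊕0⊕0⊕1⊕0⊕1 = 0
p16 (pos 16,17,18,19,20,21,22,23,24,25,26,27,28,29,30,31): XOR of data positions = 1⊕1⊕0⊕1⊕0⊕0⊕0⊕0⊕0⊕0⊕0⊕0⊕1⊕0⊕1 = 1
Codeword: 0010110010001111110100000000101

0010110010001111110100000000101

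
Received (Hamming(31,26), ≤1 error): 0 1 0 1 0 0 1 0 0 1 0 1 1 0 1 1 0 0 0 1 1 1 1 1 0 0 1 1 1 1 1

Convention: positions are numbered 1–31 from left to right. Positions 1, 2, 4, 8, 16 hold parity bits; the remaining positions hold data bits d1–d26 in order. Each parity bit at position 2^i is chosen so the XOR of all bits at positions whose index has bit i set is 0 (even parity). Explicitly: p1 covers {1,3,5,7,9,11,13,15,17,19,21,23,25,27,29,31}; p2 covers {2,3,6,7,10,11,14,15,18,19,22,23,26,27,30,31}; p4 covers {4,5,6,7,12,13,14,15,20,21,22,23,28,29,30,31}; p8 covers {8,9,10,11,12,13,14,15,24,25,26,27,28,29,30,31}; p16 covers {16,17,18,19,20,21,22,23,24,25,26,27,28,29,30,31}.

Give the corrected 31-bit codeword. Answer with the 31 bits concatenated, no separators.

s1 (pos 1,3,5,7,9,11,13,15,17,19,21,23,25,27,29,31): 0⊕0⊕0⊕1⊕0⊕0⊕1⊕1⊕0⊕0⊕1⊕1⊕0⊕1⊕1⊕1 = 0
s2 (pos 2,3,6,7,10,11,14,15,18,19,22,23,26,27,30,31): 1⊕0⊕0⊕1⊕1⊕0⊕0⊕1⊕0⊕0⊕1⊕1⊕0⊕1⊕1⊕1 = 1
s4 (pos 4,5,6,7,12,13,14,15,20,21,22,23,28,29,30,31): 1⊕0⊕0⊕1⊕1⊕1⊕0⊕1⊕1⊕1⊕1⊕1⊕1⊕1⊕1⊕1 = 1
s8 (pos 8,9,10,11,12,13,14,15,24,25,26,27,28,29,30,31): 0⊕0⊕1⊕0⊕1⊕1⊕0⊕1⊕1⊕0⊕0⊕1⊕1⊕1⊕1⊕1 = 0
s16 (pos 16,17,18,19,20,21,22,23,24,25,26,27,28,29,30,31): 1⊕0⊕0⊕0⊕1⊕1⊕1⊕1⊕1⊕0⊕0⊕1⊕1⊕1⊕1⊕1 = 1
Syndrome s16…s1 = 10110 → error at position 22.
Flip position 22: 0101001001011011000111110011111 → 0101001001011011000110110011111

0101001001011011000110110011111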